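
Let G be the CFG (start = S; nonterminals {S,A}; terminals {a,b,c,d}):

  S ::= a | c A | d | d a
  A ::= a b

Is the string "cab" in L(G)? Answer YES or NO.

CNF form of G:
  S -> T2 A | T3 T0 | a | d
  A -> T0 T1
  T0 -> a
  T1 -> b
  T2 -> c
  T3 -> d

Fill CYK table bottom-up:
  [0..0]={T2}  "c"  orig:{}
  [1..1]={S,T0}  "a"  orig:{S}
  [2..2]={T1}  "b"  orig:{}
  [0..1]=∅  "ca"
  [1..2]={A}  "ab"
  [0..2]={S}  "cab"

S ∈ T[0,2] ⇒ YES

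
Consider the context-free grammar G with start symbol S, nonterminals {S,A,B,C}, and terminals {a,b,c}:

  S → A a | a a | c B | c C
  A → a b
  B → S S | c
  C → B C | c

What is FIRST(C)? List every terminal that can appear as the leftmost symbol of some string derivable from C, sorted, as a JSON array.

Compute FIRST by fixpoint:
[1]
  A via A→a b: +{a}
  B via B→c: +{c}
  C via C→B C: +{c}
  S via S→A a: +{a}
  S via S→c B: +{c}
  FIRST[S]={a,c}  FIRST[A]={a}  FIRST[B]={c}  FIRST[C]={c}
[2]
  B via B→S S: +{a}
  C via C→B C: +{a}
  FIRST[S]={a,c}  FIRST[A]={a}  FIRST[B]={a,c}  FIRST[C]={a,c}
[3] (stable)
  FIRST[S]={a,c}  FIRST[A]={a}  FIRST[B]={a,c}  FIRST[C]={a,c}

FIRST(C) = ["a", "c"]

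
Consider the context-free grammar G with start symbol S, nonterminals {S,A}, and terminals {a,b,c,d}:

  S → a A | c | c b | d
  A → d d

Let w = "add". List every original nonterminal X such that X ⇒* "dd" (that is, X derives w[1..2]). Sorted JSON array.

Convert to CNF:
  S -> T1 A | T2 T3 | c | d
  A -> T0 T0
  T0 -> d
  T1 -> a
  T2 -> c
  T3 -> b

CYK fill (cells [i..j] with 1 ≤ i ≤ j ≤ 2 only):
  [1..1]={S,T0}  "d"  orig:{S}
  [2..2]={S,T0}  "d"  orig:{S}
  [1..2]={A}  "dd"

Original NTs in T[1,2] deriving "dd": ["A"]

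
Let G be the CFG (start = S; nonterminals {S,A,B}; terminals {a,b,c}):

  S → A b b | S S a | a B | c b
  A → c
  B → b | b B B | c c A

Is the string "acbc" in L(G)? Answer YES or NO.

Convert to CNF:
  S -> A X5 | S X6 | T1 T0 | T2 B
  A -> c
  B -> T0 X3 | T1 X4 | b
  T0 -> b
  T1 -> c
  T2 -> a
  X3 -> B B
  X4 -> T1 A
  X5 -> T0 T0
  X6 -> S T2

CYK table (by increasing span):
  [0..0]={T2}  "a"  orig:{}
  [1..1]={A,T1}  "c"  orig:{A}
  [2..2]={B,T0}  "b"  orig:{B}
  [3..3]={A,T1}  "c"  orig:{A}
  [0..1]=∅  "ac"
  [1..2]={S}  "cb"
  [2..3]=∅  "bc"
  [0..2]=∅  "acb"
  [1..3]=∅  "cbc"
  [0..3]=∅  "acbc"

S ∉ T[0,3] ⇒ NO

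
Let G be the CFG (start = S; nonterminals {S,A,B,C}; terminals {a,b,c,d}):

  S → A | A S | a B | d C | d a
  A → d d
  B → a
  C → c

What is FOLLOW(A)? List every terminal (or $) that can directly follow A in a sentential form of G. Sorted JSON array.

FIRST iteration:
pass 1:
  A via A→d d: +{d}
  B via B→a: +{a}
  C via C→c: +{c}
  S via S→A: +{d}
  S via S→a B: +{a}
  FIRST(S)={a,d}  FIRST(A)={d}  FIRST(B)={a}  FIRST(C)={c}
pass 2: — fixpoint
  FIRST(S)={a,d}  FIRST(A)={d}  FIRST(B)={a}  FIRST(C)={c}

FOLLOW sets:
FOLLOW(S) := {$}
round 1:
  S→A: FOLLOW(A) ⊇ FOLLOW(S) ⊇ {$}; new: +{$}
  S→A S: FOLLOW(A) ⊇ FIRST(S) = {a,d}; new: +{a,d}
  S→a B: FOLLOW(B) ⊇ FOLLOW(S) ⊇ {$}; new: +{$}
  S→d C: FOLLOW(C) ⊇ FOLLOW(S) ⊇ {$}; new: +{$}
  FOLLOW(S)={$}  FOLLOW(A)={$,a,d}  FOLLOW(B)={$}  FOLLOW(C)={$}
round 2: — fixpoint
  FOLLOW(S)={$}  FOLLOW(A)={$,a,d}  FOLLOW(B)={$}  FOLLOW(C)={$}

FOLLOW(A) = ["$", "a", "d"]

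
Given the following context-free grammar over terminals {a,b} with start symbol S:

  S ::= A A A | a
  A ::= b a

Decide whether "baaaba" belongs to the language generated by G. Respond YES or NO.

Convert to CNF:
  S -> A X2 | a
  A -> T0 T1
  T0 -> b
  T1 -> a
  X2 -> A A

Fill CYK table bottom-up:
  cell(0,0) b: {T0}  orig:{}
  cell(1,1) a: {S,T1}  orig:{S}
  cell(2,2) a: {S,T1}  orig:{S}
  cell(3,3) a: {S,T1}  orig:{S}
  cell(4,4) b: {T0}  orig:{}
  cell(5,5) a: {S,T1}  orig:{S}
  cell(0,1) ba: {A}
  cell(1,2) aa: ∅
  cell(2,3) aa: ∅
  cell(3,4) ab: ∅
  cell(4,5) ba: {A}
  cell(0,2) baa: ∅
  cell(1,3) aaa: ∅
  cell(2,4) aab: ∅
  cell(3,5) aba: ∅
  cell(0,3) baaa: ∅
  cell(1,4) aaab: ∅
  cell(2,5) aaba: ∅
  cell(0,4) baaab: ∅
  cell(1,5) aaaba: ∅
  cell(0,5) baaaba: ∅

S ∉ T[0,5] ⇒ NO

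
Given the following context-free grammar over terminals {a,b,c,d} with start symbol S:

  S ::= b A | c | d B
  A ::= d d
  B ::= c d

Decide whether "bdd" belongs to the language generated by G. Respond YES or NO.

CNF form of G:
  S -> T0 B | T2 A | c
  A -> T0 T0
  B -> T1 T0
  T0 -> d
  T1 -> c
  T2 -> b

Fill CYK table bottom-up:
  T[0,0] 'b' = {T2}  orig:{}
  T[1,1] 'd' = {T0}  orig:{}
  T[2,2] 'd' = {T0}  orig:{}
  T[0,1] 'bd' = ∅
  T[1,2] 'dd' = {A}
  T[0,2] 'bdd' = {S}

S ∈ T[0,2] ⇒ YES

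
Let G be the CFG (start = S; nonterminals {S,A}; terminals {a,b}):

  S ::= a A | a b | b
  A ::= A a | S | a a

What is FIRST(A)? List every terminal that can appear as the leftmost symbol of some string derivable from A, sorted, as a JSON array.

Compute FIRST by fixpoint:
round 1:
  A via A→a a: +{a}
  S via S→a A: +{a}
  S via S→b: +{b}
  FIRST(S)={a,b}  FIRST(A)={a}
round 2:
  A via A→S: +{b}
  FIRST(S)={a,b}  FIRST(A)={a,b}
round 3: (stable)
  FIRST(S)={a,b}  FIRST(A)={a,b}

FIRST(A) = ["a", "b"]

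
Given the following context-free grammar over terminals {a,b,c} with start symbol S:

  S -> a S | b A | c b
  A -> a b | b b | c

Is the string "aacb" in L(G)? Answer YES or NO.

CNF form of G:
  S -> T0 S | T1 A | T2 T1
  A -> T0 T1 | T1 T1 | c
  T0 -> a
  T1 -> b
  T2 -> c

CYK fill:
  [0..0]={T0}  "a"  orig:{}
  [1..1]={T0}  "a"  orig:{}
  [2..2]={A,T2}  "c"  orig:{A}
  [3..3]={T1}  "b"  orig:{}
  [0..1]=∅  "aa"
  [1..2]=∅  "ac"
  [2..3]={S}  "cb"
  [0..2]=∅  "aac"
  [1..3]={S}  "acb"
  [0..3]={S}  "aacb"

S ∈ T[0,3] ⇒ YES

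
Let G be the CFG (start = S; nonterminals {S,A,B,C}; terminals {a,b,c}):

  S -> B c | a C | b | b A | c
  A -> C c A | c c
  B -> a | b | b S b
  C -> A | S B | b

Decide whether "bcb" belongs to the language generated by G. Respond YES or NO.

Convert to CNF:
  S -> B T0 | T1 A | T2 C | b | c
  A -> C X3 | T0 T0
  B -> T1 X4 | a | b
  C -> C X5 | S B | T0 T0 | b
  T0 -> c
  T1 -> b
  T2 -> a
  X3 -> T0 A
  X4 -> S T1
  X5 -> T0 A

CYK table (by increasing span):
  cell(0,0) b: {B,C,S,T1}  orig:{B,C,S}
  cell(1,1) c: {S,T0}  orig:{S}
  cell(2,2) b: {B,C,S,T1}  orig:{B,C,S}
  cell(0,1) bc: {S}
  cell(1,2) cb: {C,X4}  orig:{C}
  cell(0,2) bcb: {B,C,X4}  orig:{B,C}

S ∉ T[0,2] ⇒ NO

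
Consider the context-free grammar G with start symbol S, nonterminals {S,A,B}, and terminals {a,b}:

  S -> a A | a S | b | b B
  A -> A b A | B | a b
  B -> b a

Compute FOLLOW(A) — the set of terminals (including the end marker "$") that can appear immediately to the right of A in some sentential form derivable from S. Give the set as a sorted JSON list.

FIRST iteration:
pass 1:
  A via A→a b: +{a}
  B via B→b a: +{b}
  S via S→a A: +{a}
  S via S→b: +{b}
  FIRST(S)={a,b}  FIRST(A)={a}  FIRST(B)={b}
pass 2:
  A via A→B: +{b}
  FIRST(S)={a,b}  FIRST(A)={a,b}  FIRST(B)={b}
pass 3: (stable)
  FIRST(S)={a,b}  FIRST(A)={a,b}  FIRST(B)={b}

Compute FOLLOW by fixpoint:
FOLLOW(S) := {$}
[1]
  A→A b A: FOLLOW(A) ⊇ FIRST(b) = {b}; new: +{b}
  A→B: FOLLOW(B) ⊇ FOLLOW(A) ⊇ {b}; new: +{b}
  S→a A: FOLLOW(A) ⊇ FOLLOW(S) ⊇ {$}; new: +{$}
  S→b B: FOLLOW(B) ⊇ FOLLOW(S) ⊇ {$}; new: +{$}
  FOLLOW[S]={$}  FOLLOW[A]={$,b}  FOLLOW[B]={$,b}
[2] (no change)
  FOLLOW[S]={$}  FOLLOW[A]={$,b}  FOLLOW[B]={$,b}

FOLLOW(A) = ["$", "b"]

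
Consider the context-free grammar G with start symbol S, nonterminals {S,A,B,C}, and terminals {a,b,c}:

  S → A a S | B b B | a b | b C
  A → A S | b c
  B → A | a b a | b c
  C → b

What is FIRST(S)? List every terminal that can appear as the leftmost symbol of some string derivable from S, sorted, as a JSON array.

Compute FIRST by fixpoint:
iter 1:
  A via A→b c: +{b}
  B via B→A: +{b}
  B via B→a b a: +{a}
  C via C→b: +{b}
  S via S→A a S: +{b}
  S via S→B b B: +{a}
  FIRST[S]={a,b}  FIRST[A]={b}  FIRST[B]={a,b}  FIRST[C]={b}
iter 2: done
  FIRST[S]={a,b}  FIRST[A]={b}  FIRST[B]={a,b}  FIRST[C]={b}

FIRST(S) = ["a", "b"]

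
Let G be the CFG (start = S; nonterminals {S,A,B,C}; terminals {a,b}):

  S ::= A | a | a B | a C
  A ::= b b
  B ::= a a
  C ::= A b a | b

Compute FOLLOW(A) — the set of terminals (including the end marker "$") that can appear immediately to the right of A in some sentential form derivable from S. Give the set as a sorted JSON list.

FIRST sets, iterate to fixpoint:
iter 1:
  A via A→b b: +{b}
  B via B→a a: +{a}
  C via C→A b a: +{b}
  S via S→A: +{b}
  S via S→a: +{a}
  FIRST(S)={a,b}  FIRST(A)={b}  FIRST(B)={a}  FIRST(C)={b}
iter 2: (stable)
  FIRST(S)={a,b}  FIRST(A)={b}  FIRST(B)={a}  FIRST(C)={b}

FOLLOW iteration:
initialize: $ ∈ FOLLOW(S)
[1]
  C→A b a: FOLLOW(A) ⊇ FIRST(b) = {b}; new: +{b}
  S→A: FOLLOW(A) ⊇ FOLLOW(S) ⊇ {$}; new: +{$}
  S→a B: FOLLOW(B) ⊇ FOLLOW(S) ⊇ {$}; new: +{$}
  S→a C: FOLLOW(C) ⊇ FOLLOW(S) ⊇ {$}; new: +{$}
  FOLLOW(S)={$}  FOLLOW(A)={$,b}  FOLLOW(B)={$}  FOLLOW(C)={$}
[2] — fixpoint
  FOLLOW(S)={$}  FOLLOW(A)={$,b}  FOLLOW(B)={$}  FOLLOW(C)={$}

FOLLOW(A) = ["$", "b"]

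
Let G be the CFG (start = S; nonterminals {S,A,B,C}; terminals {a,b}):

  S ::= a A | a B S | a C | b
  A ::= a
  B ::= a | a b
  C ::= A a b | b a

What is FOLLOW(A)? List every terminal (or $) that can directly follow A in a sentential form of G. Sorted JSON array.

FIRST iteration:
pass 1:
  A via A→a: +{a}
  B via B→a: +{a}
  C via C→A a b: +{a}
  C via C→b a: +{b}
  S via S→a A: +{a}
  S via S→b: +{b}
  S: {a,b}  A: {a}  B: {a}  C: {a,b}
pass 2: done
  S: {a,b}  A: {a}  B: {a}  C: {a,b}

FOLLOW iteration:
seed FOLLOW(S) with $
pass 1:
  C→A a b: FOLLOW(A) ⊇ FIRST(a) = {a}; new: +{a}
  S→a A: FOLLOW(A) ⊇ FOLLOW(S) ⊇ {$}; new: +{$}
  S→a B S: FOLLOW(B) ⊇ FIRST(S) = {a,b}; new: +{a,b}
  S→a C: FOLLOW(C) ⊇ FOLLOW(S) ⊇ {$}; new: +{$}
  FOLLOW(S)={$}  FOLLOW(A)={$,a}  FOLLOW(B)={a,b}  FOLLOW(C)={$}
pass 2: (stable)
  FOLLOW(S)={$}  FOLLOW(A)={$,a}  FOLLOW(B)={a,b}  FOLLOW(C)={$}

FOLLOW(A) = ["$", "a"]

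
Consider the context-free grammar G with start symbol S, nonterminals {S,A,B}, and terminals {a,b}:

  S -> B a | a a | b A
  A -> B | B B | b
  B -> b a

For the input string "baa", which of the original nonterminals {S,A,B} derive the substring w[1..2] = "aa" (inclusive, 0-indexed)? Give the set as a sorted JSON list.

Convert to CNF:
  S -> B T1 | T0 A | T1 T1
  A -> B B | T0 T1 | b
  B -> T0 T1
  T0 -> b
  T1 -> a

CYK fill — only the sub-triangle for w[1..2]:
  [1..1]={T1}  "a"  orig:{}
  [2..2]={T1}  "a"  orig:{}
  [1..2]={S}  "aa"

Original NTs in T[1,2] deriving "aa": ["S"]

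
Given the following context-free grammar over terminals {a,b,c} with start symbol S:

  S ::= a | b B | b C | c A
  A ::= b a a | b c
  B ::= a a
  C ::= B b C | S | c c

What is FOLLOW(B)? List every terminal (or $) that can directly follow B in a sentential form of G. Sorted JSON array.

FIRST iteration:
pass 1:
  A via A→b a a: +{b}
  B via B→a a: +{a}
  C via C→B b C: +{a}
  C via C→c c: +{c}
  S via S→a: +{a}
  S via S→b B: +{b}
  S via S→c A: +{c}
  FIRST(S)={a,b,c}  FIRST(A)={b}  FIRST(B)={a}  FIRST(C)={a,c}
pass 2:
  C via C→S: +{b}
  FIRST(S)={a,b,c}  FIRST(A)={b}  FIRST(B)={a}  FIRST(C)={a,b,c}
pass 3: (no change)
  FIRST(S)={a,b,c}  FIRST(A)={b}  FIRST(B)={a}  FIRST(C)={a,b,c}

FOLLOW iteration:
seed FOLLOW(S) with $
[1]
  C→B b C: FOLLOW(B) ⊇ FIRST(b) = {b}; new: +{b}
  S→b B: FOLLOW(B) ⊇ FOLLOW(S) ⊇ {$}; new: +{$}
  S→b C: FOLLOW(C) ⊇ FOLLOW(S) ⊇ {$}; new: +{$}
  S→c A: FOLLOW(A) ⊇ FOLLOW(S) ⊇ {$}; new: +{$}
  FOLLOW[S]={$}  FOLLOW[A]={$}  FOLLOW[B]={$,b}  FOLLOW[C]={$}
[2] done
  FOLLOW[S]={$}  FOLLOW[A]={$}  FOLLOW[B]={$,b}  FOLLOW[C]={$}

FOLLOW(B) = ["$", "b"]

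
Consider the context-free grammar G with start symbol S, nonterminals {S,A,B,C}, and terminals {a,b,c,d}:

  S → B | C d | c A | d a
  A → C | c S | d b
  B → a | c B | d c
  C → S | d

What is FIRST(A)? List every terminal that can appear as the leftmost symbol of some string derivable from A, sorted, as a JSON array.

Compute FIRST by fixpoint:
pass 1:
  A via A→c S: +{c}
  A via A→d b: +{d}
  B via B→a: +{a}
  B via B→c B: +{c}
  B via B→d c: +{d}
  C via C→d: +{d}
  S via S→B: +{a,c,d}
  S: {a,c,d}  A: {c,d}  B: {a,c,d}  C: {d}
pass 2:
  C via C→S: +{a,c}
  S: {a,c,d}  A: {c,d}  B: {a,c,d}  C: {a,c,d}
pass 3:
  A via A→C: +{a}
  S: {a,c,d}  A: {a,c,d}  B: {a,c,d}  C: {a,c,d}
pass 4: (no change)
  S: {a,c,d}  A: {a,c,d}  B: {a,c,d}  C: {a,c,d}

FIRST(A) = ["a", "c", "d"]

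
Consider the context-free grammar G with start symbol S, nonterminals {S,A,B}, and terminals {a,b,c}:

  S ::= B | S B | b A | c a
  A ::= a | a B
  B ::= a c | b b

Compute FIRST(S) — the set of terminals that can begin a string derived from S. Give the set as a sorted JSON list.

Compute FIRST by fixpoint:
[1]
  A via A→a: +{a}
  B via B→a c: +{a}
  B via B→b b: +{b}
  S via S→B: +{a,b}
  S via S→c a: +{c}
  FIRST[S]={a,b,c}  FIRST[A]={a}  FIRST[B]={a,b}
[2] — fixpoint
  FIRST[S]={a,b,c}  FIRST[A]={a}  FIRST[B]={a,b}

FIRST(S) = ["a", "b", "c"]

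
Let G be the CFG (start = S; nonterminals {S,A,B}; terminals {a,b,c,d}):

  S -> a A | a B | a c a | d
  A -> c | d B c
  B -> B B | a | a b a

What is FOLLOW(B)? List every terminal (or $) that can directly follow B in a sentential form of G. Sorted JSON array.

Compute FIRST by fixpoint:
[1]
  A via A→c: +{c}
  A via A→d B c: +{d}
  B via B→a: +{a}
  S via S→a A: +{a}
  S via S→d: +{d}
  FIRST(S)={a,d}  FIRST(A)={c,d}  FIRST(B)={a}
[2] — fixpoint
  FIRST(S)={a,d}  FIRST(A)={c,d}  FIRST(B)={a}

Compute FOLLOW by fixpoint:
FOLLOW(S) := {$}
round 1:
  A→d B c: FOLLOW(B) ⊇ FIRST(c) = {c}; new: +{c}
  B→B B: FOLLOW(B) ⊇ FIRST(B) = {a}; new: +{a}
  S→a A: FOLLOW(A) ⊇ FOLLOW(S) ⊇ {$}; new: +{$}
  S→a B: FOLLOW(B) ⊇ FOLLOW(S) ⊇ {$}; new: +{$}
  FOLLOW(S)={$}  FOLLOW(A)={$}  FOLLOW(B)={$,a,c}
round 2: (stable)
  FOLLOW(S)={$}  FOLLOW(A)={$}  FOLLOW(B)={$,a,c}

FOLLOW(B) = ["$", "a", "c"]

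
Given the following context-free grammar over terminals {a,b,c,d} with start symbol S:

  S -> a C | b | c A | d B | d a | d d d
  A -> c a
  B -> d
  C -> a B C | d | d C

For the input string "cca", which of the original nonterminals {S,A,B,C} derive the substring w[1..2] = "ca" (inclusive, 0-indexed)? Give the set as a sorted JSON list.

CNF form of G:
  S -> T0 A | T1 C | T2 B | T2 T1 | T2 X4 | b
  A -> T0 T1
  B -> d
  C -> T1 X3 | T2 C | d
  T0 -> c
  T1 -> a
  T2 -> d
  X3 -> B C
  X4 -> T2 T2

CYK fill — only the sub-triangle for w[1..2]:
  [1..1]={T0}  "c"  orig:{}
  [2..2]={T1}  "a"  orig:{}
  [1..2]={A}  "ca"

Original NTs in T[1,2] deriving "ca": ["A"]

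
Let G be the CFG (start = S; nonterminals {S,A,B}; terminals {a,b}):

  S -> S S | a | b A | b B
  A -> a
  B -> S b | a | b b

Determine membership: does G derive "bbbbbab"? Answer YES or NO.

CNF form of G:
  S -> S S | T0 A | T0 B | a
  A -> a
  B -> S T0 | T0 T0 | a
  T0 -> b

CYK table (by increasing span):
  [0..0]={T0}  "b"  orig:{}
  [1..1]={T0}  "b"  orig:{}
  [2..2]={T0}  "b"  orig:{}
  [3..3]={T0}  "b"  orig:{}
  [4..4]={T0}  "b"  orig:{}
  [5..5]={A,B,S}  "a"
  [6..6]={T0}  "b"  orig:{}
  [0..1]={B}  "bb"
  [1..2]={B}  "bb"
  [2..3]={B}  "bb"
  [3..4]={B}  "bb"
  [4..5]={S}  "ba"
  [5..6]={B}  "ab"
  [0..2]={S}  "bbb"
  [1..3]={S}  "bbb"
  [2..4]={S}  "bbb"
  [3..5]=∅  "bba"
  [4..6]={B,S}  "bab"
  [0..3]={B}  "bbbb"
  [1..4]={B}  "bbbb"
  [2..5]={S}  "bbba"
  [3..6]={S}  "bbab"
  [0..4]={S}  "bbbbb"
  [1..5]={S}  "bbbba"
  [2..6]={B}  "bbbab"
  [0..5]={S}  "bbbbba"
  [1..6]={B,S}  "bbbbab"
  [0..6]={B,S}  "bbbbbab"

S ∈ T[0,6] ⇒ YES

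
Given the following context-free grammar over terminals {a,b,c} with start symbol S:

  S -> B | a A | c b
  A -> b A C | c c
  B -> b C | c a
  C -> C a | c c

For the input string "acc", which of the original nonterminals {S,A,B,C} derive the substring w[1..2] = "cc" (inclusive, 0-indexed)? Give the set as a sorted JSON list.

CNF form of G:
  S -> T0 C | T1 T0 | T1 T2 | T2 A
  A -> T0 X3 | T1 T1
  B -> T0 C | T1 T2
  C -> C T2 | T1 T1
  T0 -> b
  T1 -> c
  T2 -> a
  X3 -> A C

CYK fill (cells [i..j] with 1 ≤ i ≤ j ≤ 2 only):
  cell(1,1) c: {T1}  orig:{}
  cell(2,2) c: {T1}  orig:{}
  cell(1,2) cc: {A,C}

Original NTs in T[1,2] deriving "cc": ["A", "C"]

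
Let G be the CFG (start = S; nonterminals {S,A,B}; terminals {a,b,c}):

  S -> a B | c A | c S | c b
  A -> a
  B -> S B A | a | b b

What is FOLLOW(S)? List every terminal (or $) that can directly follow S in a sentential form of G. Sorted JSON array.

Compute FIRST by fixpoint:
iter 1:
  A via A→a: +{a}
  B via B→a: +{a}
  B via B→b b: +{b}
  S via S→a B: +{a}
  S via S→c A: +{c}
  FIRST(S)={a,c}  FIRST(A)={a}  FIRST(B)={a,b}
iter 2:
  B via B→S B A: +{c}
  FIRST(S)={a,c}  FIRST(A)={a}  FIRST(B)={a,b,c}
iter 3: — fixpoint
  FIRST(S)={a,c}  FIRST(A)={a}  FIRST(B)={a,b,c}

Compute FOLLOW by fixpoint:
seed FOLLOW(S) with $
iter 1:
  B→S B A: FOLLOW(S) ⊇ FIRST(B) = {a,b,c}; new: +{a,b,c}
  B→S B A: FOLLOW(B) ⊇ FIRST(A) = {a}; new: +{a}
  B→S B A: FOLLOW(A) ⊇ FOLLOW(B) ⊇ {a}; new: +{a}
  S→a B: FOLLOW(B) ⊇ FOLLOW(S) ⊇ {$,a,b,c}; new: +{$,b,c}
  S→c A: FOLLOW(A) ⊇ FOLLOW(S) ⊇ {$,a,b,c}; new: +{$,b,c}
  FOLLOW(S)={$,a,b,c}  FOLLOW(A)={$,a,b,c}  FOLLOW(B)={$,a,b,c}
iter 2: — fixpoint
  FOLLOW(S)={$,a,b,c}  FOLLOW(A)={$,a,b,c}  FOLLOW(B)={$,a,b,c}

FOLLOW(S) = ["$", "a", "b", "c"]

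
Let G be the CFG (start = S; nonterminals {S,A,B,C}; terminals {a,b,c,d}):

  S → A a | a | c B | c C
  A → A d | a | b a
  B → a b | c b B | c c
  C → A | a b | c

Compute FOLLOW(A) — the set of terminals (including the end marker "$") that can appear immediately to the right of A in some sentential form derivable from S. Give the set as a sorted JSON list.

FIRST sets, iterate to fixpoint:
round 1:
  A via A→a: +{a}
  A via A→b a: +{b}
  B via B→a b: +{a}
  B via B→c b B: +{c}
  C via C→A: +{a,b}
  C via C→c: +{c}
  S via S→A a: +{a,b}
  S via S→c B: +{c}
  S: {a,b,c}  A: {a,b}  B: {a,c}  C: {a,b,c}
round 2: (no change)
  S: {a,b,c}  A: {a,b}  B: {a,c}  C: {a,b,c}

FOLLOW iteration:
initialize: $ ∈ FOLLOW(S)
round 1:
  A→A d: FOLLOW(A) ⊇ FIRST(d) = {d}; new: +{d}
  S→A a: FOLLOW(A) ⊇ FIRST(a) = {a}; new: +{a}
  S→c B: FOLLOW(B) ⊇ FOLLOW(S) ⊇ {$}; new: +{$}
  S→c C: FOLLOW(C) ⊇ FOLLOW(S) ⊇ {$}; new: +{$}
  FOLLOW(S)={$}  FOLLOW(A)={a,d}  FOLLOW(B)={$}  FOLLOW(C)={$}
round 2:
  C→A: FOLLOW(A) ⊇ FOLLOW(C) ⊇ {$}; new: +{$}
  FOLLOW(S)={$}  FOLLOW(A)={$,a,d}  FOLLOW(B)={$}  FOLLOW(C)={$}
round 3: (no change)
  FOLLOW(S)={$}  FOLLOW(A)={$,a,d}  FOLLOW(B)={$}  FOLLOW(C)={$}

FOLLOW(A) = ["$", "a", "d"]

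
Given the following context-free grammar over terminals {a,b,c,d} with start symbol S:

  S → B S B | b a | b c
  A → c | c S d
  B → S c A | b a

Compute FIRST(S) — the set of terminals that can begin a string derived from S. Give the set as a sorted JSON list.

Compute FIRST by fixpoint:
iter 1:
  A via A→c: +{c}
  B via B→b a: +{b}
  S via S→B S B: +{b}
  S: {b}  A: {c}  B: {b}
iter 2: (no change)
  S: {b}  A: {c}  B: {b}

FIRST(S) = ["b"]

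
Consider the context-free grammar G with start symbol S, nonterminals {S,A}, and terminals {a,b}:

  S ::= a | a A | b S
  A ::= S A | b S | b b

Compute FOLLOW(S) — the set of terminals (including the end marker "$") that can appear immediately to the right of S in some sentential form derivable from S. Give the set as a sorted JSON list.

FIRST sets, iterate to fixpoint:
pass 1:
  A via A→b S: +{b}
  S via S→a: +{a}
  S via S→b S: +{b}
  FIRST(S)={a,b}  FIRST(A)={b}
pass 2:
  A via A→S A: +{a}
  FIRST(S)={a,b}  FIRST(A)={a,b}
pass 3: (stable)
  FIRST(S)={a,b}  FIRST(A)={a,b}

Compute FOLLOW by fixpoint:
FOLLOW(S) := {$}
[1]
  A→S A: FOLLOW(S) ⊇ FIRST(A) = {a,b}; new: +{a,b}
  S→a A: FOLLOW(A) ⊇ FOLLOW(S) ⊇ {$,a,b}; new: +{$,a,b}
  S: {$,a,b}  A: {$,a,b}
[2] — fixpoint
  S: {$,a,b}  A: {$,a,b}

FOLLOW(S) = ["$", "a", "b"]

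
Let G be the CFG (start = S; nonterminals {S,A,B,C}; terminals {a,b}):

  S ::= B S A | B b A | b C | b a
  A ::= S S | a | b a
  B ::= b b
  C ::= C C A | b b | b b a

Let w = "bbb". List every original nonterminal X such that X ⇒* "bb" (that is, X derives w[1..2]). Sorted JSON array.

Convert to CNF:
  S -> B X4 | B X5 | T0 C | T0 T1
  A -> S S | T0 T1 | a
  B -> T0 T0
  C -> C X2 | T0 T0 | T0 X3
  T0 -> b
  T1 -> a
  X2 -> C A
  X3 -> T0 T1
  X4 -> S A
  X5 -> T0 A

Fill CYK table bottom-up (cells [i..j] with 1 ≤ i ≤ j ≤ 2 only):
  T[1,1] 'b' = {T0}  orig:{}
  T[2,2] 'b' = {T0}  orig:{}
  T[1,2] 'bb' = {B,C}

Original NTs in T[1,2] deriving "bb": ["B", "C"]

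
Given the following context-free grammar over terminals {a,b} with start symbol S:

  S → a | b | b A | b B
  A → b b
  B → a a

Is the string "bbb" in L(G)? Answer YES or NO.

CNF form of G:
  S -> T0 A | T0 B | a | b
  A -> T0 T0
  B -> T1 T1
  T0 -> b
  T1 -> a

CYK table (by increasing span):
  cell(0,0) b: {S,T0}  orig:{S}
  cell(1,1) b: {S,T0}  orig:{S}
  cell(2,2) b: {S,T0}  orig:{S}
  cell(0,1) bb: {A}
  cell(1,2) bb: {A}
  cell(0,2) bbb: {S}

S ∈ T[0,2] ⇒ YES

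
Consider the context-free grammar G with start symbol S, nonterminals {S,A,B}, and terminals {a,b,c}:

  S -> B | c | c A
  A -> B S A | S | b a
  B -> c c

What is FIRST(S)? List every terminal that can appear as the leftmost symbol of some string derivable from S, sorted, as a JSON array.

Compute FIRST by fixpoint:
iter 1:
  A via A→b a: +{b}
  B via B→c c: +{c}
  S via S→B: +{c}
  FIRST[S]={c}  FIRST[A]={b}  FIRST[B]={c}
iter 2:
  A via A→B S A: +{c}
  FIRST[S]={c}  FIRST[A]={b,c}  FIRST[B]={c}
iter 3: (stable)
  FIRST[S]={c}  FIRST[A]={b,c}  FIRST[B]={c}

FIRST(S) = ["c"]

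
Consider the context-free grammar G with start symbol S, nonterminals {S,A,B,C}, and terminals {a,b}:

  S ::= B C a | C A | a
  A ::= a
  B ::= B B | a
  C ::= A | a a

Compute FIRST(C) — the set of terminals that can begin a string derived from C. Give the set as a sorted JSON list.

FIRST sets, iterate to fixpoint:
iter 1:
  A via A→a: +{a}
  B via B→a: +{a}
  C via C→A: +{a}
  S via S→B C a: +{a}
  FIRST(S)={a}  FIRST(A)={a}  FIRST(B)={a}  FIRST(C)={a}
iter 2: (no change)
  FIRST(S)={a}  FIRST(A)={a}  FIRST(B)={a}  FIRST(C)={a}

FIRST(C) = ["a"]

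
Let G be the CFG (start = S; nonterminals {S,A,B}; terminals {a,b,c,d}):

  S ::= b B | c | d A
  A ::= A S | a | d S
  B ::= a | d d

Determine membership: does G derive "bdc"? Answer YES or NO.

Convert to CNF:
  S -> T0 A | T1 B | c
  A -> A S | T0 S | a
  B -> T0 T0 | a
  T0 -> d
  T1 -> b

Fill CYK table bottom-up:
  [0..0]={T1}  "b"  orig:{}
  [1..1]={T0}  "d"  orig:{}
  [2..2]={S}  "c"
  [0..1]=∅  "bd"
  [1..2]={A}  "dc"
  [0..2]=∅  "bdc"

S ∉ T[0,2] ⇒ NO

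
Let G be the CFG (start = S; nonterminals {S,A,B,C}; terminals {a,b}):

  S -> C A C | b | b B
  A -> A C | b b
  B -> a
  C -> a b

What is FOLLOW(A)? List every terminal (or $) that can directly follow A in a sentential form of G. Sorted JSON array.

Compute FIRST by fixpoint:
iter 1:
  A via A→b b: +{b}
  B via B→a: +{a}
  C via C→a b: +{a}
  S via S→C A C: +{a}
  S via S→b: +{b}
  S: {a,b}  A: {b}  B: {a}  C: {a}
iter 2: — fixpoint
  S: {a,b}  A: {b}  B: {a}  C: {a}

FOLLOW sets:
initialize: $ ∈ FOLLOW(S)
round 1:
  A→A C: FOLLOW(A) ⊇ FIRST(C) = {a}; new: +{a}
  A→A C: FOLLOW(C) ⊇ FOLLOW(A) ⊇ {a}; new: +{a}
  S→C A C: FOLLOW(C) ⊇ FIRST(A) = {b}; new: +{b}
  S→C A C: FOLLOW(C) ⊇ FOLLOW(S) ⊇ {$}; new: +{$}
  S→b B: FOLLOW(B) ⊇ FOLLOW(S) ⊇ {$}; new: +{$}
  FOLLOW(S)={$}  FOLLOW(A)={a}  FOLLOW(B)={$}  FOLLOW(C)={$,a,b}
round 2: (stable)
  FOLLOW(S)={$}  FOLLOW(A)={a}  FOLLOW(B)={$}  FOLLOW(C)={$,a,b}

FOLLOW(A) = ["a"]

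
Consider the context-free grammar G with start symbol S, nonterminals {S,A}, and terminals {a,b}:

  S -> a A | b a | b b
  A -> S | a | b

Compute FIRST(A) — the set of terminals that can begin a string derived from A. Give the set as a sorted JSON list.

FIRST sets, iterate to fixpoint:
round 1:
  A via A→a: +{a}
  A via A→b: +{b}
  S via S→a A: +{a}
  S via S→b a: +{b}
  FIRST(S)={a,b}  FIRST(A)={a,b}
round 2: (stable)
  FIRST(S)={a,b}  FIRST(A)={a,b}

FIRST(A) = ["a", "b"]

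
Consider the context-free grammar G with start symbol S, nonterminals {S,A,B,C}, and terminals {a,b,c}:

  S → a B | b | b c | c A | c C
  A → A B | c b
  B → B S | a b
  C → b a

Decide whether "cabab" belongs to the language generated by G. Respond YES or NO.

CNF form of G:
  S -> T0 A | T0 C | T1 T0 | T2 B | b
  A -> A B | T0 T1
  B -> B S | T2 T1
  C -> T1 T2
  T0 -> c
  T1 -> b
  T2 -> a

CYK table (by increasing span):
  T[0,0] 'c' = {T0}  orig:{}
  T[1,1] 'a' = {T2}  orig:{}
  T[2,2] 'b' = {S,T1}  orig:{S}
  T[3,3] 'a' = {T2}  orig:{}
  T[4,4] 'b' = {S,T1}  orig:{S}
  T[0,1] 'ca' = ∅
  T[1,2] 'ab' = {B}
  T[2,3] 'ba' = {C}
  T[3,4] 'ab' = {B}
  T[0,2] 'cab' = ∅
  T[1,3] 'aba' = ∅
  T[2,4] 'bab' = ∅
  T[0,3] 'caba' = ∅
  T[1,4] 'abab' = ∅
  T[0,4] 'cabab' = ∅

S ∉ T[0,4] ⇒ NO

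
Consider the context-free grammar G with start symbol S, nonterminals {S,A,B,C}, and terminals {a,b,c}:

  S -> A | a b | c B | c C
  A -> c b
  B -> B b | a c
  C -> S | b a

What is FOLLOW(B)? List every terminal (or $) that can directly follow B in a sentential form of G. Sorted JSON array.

FIRST sets, iterate to fixpoint:
pass 1:
  A via A→c b: +{c}
  B via B→a c: +{a}
  C via C→b a: +{b}
  S via S→A: +{c}
  S via S→a b: +{a}
  FIRST(S)={a,c}  FIRST(A)={c}  FIRST(B)={a}  FIRST(C)={b}
pass 2:
  C via C→S: +{a,c}
  FIRST(S)={a,c}  FIRST(A)={c}  FIRST(B)={a}  FIRST(C)={a,b,c}
pass 3: done
  FIRST(S)={a,c}  FIRST(A)={c}  FIRST(B)={a}  FIRST(C)={a,b,c}

Compute FOLLOW by fixpoint:
initialize: $ ∈ FOLLOW(S)
iter 1:
  B→B b: FOLLOW(B) ⊇ FIRST(b) = {b}; new: +{b}
  S→A: FOLLOW(A) ⊇ FOLLOW(S) ⊇ {$}; new: +{$}
  S→c B: FOLLOW(B) ⊇ FOLLOW(S) ⊇ {$}; new: +{$}
  S→c C: FOLLOW(C) ⊇ FOLLOW(S) ⊇ {$}; new: +{$}
  FOLLOW[S]={$}  FOLLOW[A]={$}  FOLLOW[B]={$,b}  FOLLOW[C]={$}
iter 2: (no change)
  FOLLOW[S]={$}  FOLLOW[A]={$}  FOLLOW[B]={$,b}  FOLLOW[C]={$}

FOLLOW(B) = ["$", "b"]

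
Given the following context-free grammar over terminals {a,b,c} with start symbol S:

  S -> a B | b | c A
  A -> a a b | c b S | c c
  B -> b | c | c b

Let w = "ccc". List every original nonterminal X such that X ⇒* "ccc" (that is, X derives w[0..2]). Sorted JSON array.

CNF form of G:
  S -> T0 B | T2 A | b
  A -> T0 X3 | T2 T2 | T2 X4
  B -> T2 T1 | b | c
  T0 -> a
  T1 -> b
  T2 -> c
  X3 -> T0 T1
  X4 -> T1 S

CYK table (by increasing span), restricted to cells inside w[0..2]:
  cell(0,0) c: {B,T2}  orig:{B}
  cell(1,1) c: {B,T2}  orig:{B}
  cell(2,2) c: {B,T2}  orig:{B}
  cell(0,1) cc: {A}
  cell(1,2) cc: {A}
  cell(0,2) ccc: {S}

Original NTs in T[0,2] deriving "ccc": ["S"]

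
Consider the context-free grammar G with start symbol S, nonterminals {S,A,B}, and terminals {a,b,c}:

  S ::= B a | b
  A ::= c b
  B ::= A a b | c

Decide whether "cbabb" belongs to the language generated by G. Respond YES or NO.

CNF form of G:
  S -> B T2 | b
  A -> T0 T1
  B -> A X3 | c
  T0 -> c
  T1 -> b
  T2 -> a
  X3 -> T2 T1

CYK table (by increasing span):
  cell(0,0) c: {B,T0}  orig:{B}
  cell(1,1) b: {S,T1}  orig:{S}
  cell(2,2) a: {T2}  orig:{}
  cell(3,3) b: {S,T1}  orig:{S}
  cell(4,4) b: {S,T1}  orig:{S}
  cell(0,1) cb: {A}
  cell(1,2) ba: ∅
  cell(2,3) ab: {X3}  orig:{}
  cell(3,4) bb: ∅
  cell(0,2) cba: ∅
  cell(1,3) bab: ∅
  cell(2,4) abb: ∅
  cell(0,3) cbab: {B}
  cell(1,4) babb: ∅
  cell(0,4) cbabb: ∅

S ∉ T[0,4] ⇒ NO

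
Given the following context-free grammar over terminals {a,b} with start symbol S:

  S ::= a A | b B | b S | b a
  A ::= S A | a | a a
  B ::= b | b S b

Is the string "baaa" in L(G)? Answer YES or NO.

Convert to CNF:
  S -> T0 A | T1 B | T1 S | T1 T0
  A -> S A | T0 T0 | a
  B -> T1 X2 | b
  T0 -> a
  T1 -> b
  X2 -> S T1

CYK table (by increasing span):
  T[0,0] 'b' = {B,T1}  orig:{B}
  T[1,1] 'a' = {A,T0}  orig:{A}
  T[2,2] 'a' = {A,T0}  orig:{A}
  T[3,3] 'a' = {A,T0}  orig:{A}
  T[0,1] 'ba' = {S}
  T[1,2] 'aa' = {A,S}
  T[2,3] 'aa' = {A,S}
  T[0,2] 'baa' = {A,S}
  T[1,3] 'aaa' = {A,S}
  T[0,3] 'baaa' = {A,S}

S ∈ T[0,3] ⇒ YES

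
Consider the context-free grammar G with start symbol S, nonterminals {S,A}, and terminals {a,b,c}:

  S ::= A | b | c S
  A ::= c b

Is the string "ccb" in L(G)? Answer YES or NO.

Convert to CNF:
  S -> T0 S | T0 T1 | b
  A -> T0 T1
  T0 -> c
  T1 -> b

CYK fill:
  cell(0,0) c: {T0}  orig:{}
  cell(1,1) c: {T0}  orig:{}
  cell(2,2) b: {S,T1}  orig:{S}
  cell(0,1) cc: ∅
  cell(1,2) cb: {A,S}
  cell(0,2) ccb: {S}

S ∈ T[0,2] ⇒ YES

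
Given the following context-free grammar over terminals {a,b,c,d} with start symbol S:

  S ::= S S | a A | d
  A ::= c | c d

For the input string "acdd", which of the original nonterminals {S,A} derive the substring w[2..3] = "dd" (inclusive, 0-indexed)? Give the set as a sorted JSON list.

Convert to CNF:
  S -> S S | T2 A | d
  A -> T0 T1 | c
  T0 -> c
  T1 -> d
  T2 -> a

CYK table (by increasing span), restricted to cells inside w[2..3]:
  [2..2]={S,T1}  "d"  orig:{S}
  [3..3]={S,T1}  "d"  orig:{S}
  [2..3]={S}  "dd"

Original NTs in T[2,3] deriving "dd": ["S"]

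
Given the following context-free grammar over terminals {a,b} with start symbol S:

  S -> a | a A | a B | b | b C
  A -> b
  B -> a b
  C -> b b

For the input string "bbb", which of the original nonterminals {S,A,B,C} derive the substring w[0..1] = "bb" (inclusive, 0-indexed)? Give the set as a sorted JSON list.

CNF form of G:
  S -> T0 A | T0 B | T1 C | a | b
  A -> b
  B -> T0 T1
  C -> T1 T1
  T0 -> a
  T1 -> b

Fill CYK table bottom-up — only the sub-triangle for w[0..1]:
  T[0,0] 'b' = {A,S,T1}  orig:{A,S}
  T[1,1] 'b' = {A,S,T1}  orig:{A,S}
  T[0,1] 'bb' = {C}

Original NTs in T[0,1] deriving "bb": ["C"]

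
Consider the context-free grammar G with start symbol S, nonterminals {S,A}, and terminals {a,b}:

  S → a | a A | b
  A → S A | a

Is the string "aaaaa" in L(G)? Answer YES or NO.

CNF form of G:
  S -> T0 A | a | b
  A -> S A | a
  T0 -> a

CYK table (by increasing span):
  [0..0]={A,S,T0}  "a"  orig:{A,S}
  [1..1]={A,S,T0}  "a"  orig:{A,S}
  [2..2]={A,S,T0}  "a"  orig:{A,S}
  [3..3]={A,S,T0}  "a"  orig:{A,S}
  [4..4]={A,S,T0}  "a"  orig:{A,S}
  [0..1]={A,S}  "aa"
  [1..2]={A,S}  "aa"
  [2..3]={A,S}  "aa"
  [3..4]={A,S}  "aa"
  [0..2]={A,S}  "aaa"
  [1..3]={A,S}  "aaa"
  [2..4]={A,S}  "aaa"
  [0..3]={A,S}  "aaaa"
  [1..4]={A,S}  "aaaa"
  [0..4]={A,S}  "aaaaa"

S ∈ T[0,4] ⇒ YES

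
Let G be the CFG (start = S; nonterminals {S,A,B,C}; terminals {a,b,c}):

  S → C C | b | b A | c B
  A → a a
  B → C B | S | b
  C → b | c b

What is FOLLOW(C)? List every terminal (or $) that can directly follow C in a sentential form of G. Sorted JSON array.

FIRST sets, iterate to fixpoint:
iter 1:
  A via A→a a: +{a}
  B via B→b: +{b}
  C via C→b: +{b}
  C via C→c b: +{c}
  S via S→C C: +{b,c}
  S: {b,c}  A: {a}  B: {b}  C: {b,c}
iter 2:
  B via B→C B: +{c}
  S: {b,c}  A: {a}  B: {b,c}  C: {b,c}
iter 3: — fixpoint
  S: {b,c}  A: {a}  B: {b,c}  C: {b,c}

FOLLOW sets:
FOLLOW(S) := {$}
iter 1:
  B→C B: FOLLOW(C) ⊇ FIRST(B) = {b,c}; new: +{b,c}
  S→C C: FOLLOW(C) ⊇ FOLLOW(S) ⊇ {$}; new: +{$}
  S→b A: FOLLOW(A) ⊇ FOLLOW(S) ⊇ {$}; new: +{$}
  S→c B: FOLLOW(B) ⊇ FOLLOW(S) ⊇ {$}; new: +{$}
  S: {$}  A: {$}  B: {$}  C: {$,b,c}
iter 2: — fixpoint
  S: {$}  A: {$}  B: {$}  C: {$,b,c}

FOLLOW(C) = ["$", "b", "c"]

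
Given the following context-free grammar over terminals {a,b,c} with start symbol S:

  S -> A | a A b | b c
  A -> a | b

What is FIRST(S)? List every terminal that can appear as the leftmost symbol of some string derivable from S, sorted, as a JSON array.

FIRST iteration:
[1]
  A via A→a: +{a}
  A via A→b: +{b}
  S via S→A: +{a,b}
  S: {a,b}  A: {a,b}
[2] (stable)
  S: {a,b}  A: {a,b}

FIRST(S) = ["a", "b"]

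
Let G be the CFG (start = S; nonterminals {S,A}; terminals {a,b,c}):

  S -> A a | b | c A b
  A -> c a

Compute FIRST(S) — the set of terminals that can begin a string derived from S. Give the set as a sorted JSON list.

FIRST sets, iterate to fixpoint:
pass 1:
  A via A→c a: +{c}
  S via S→A a: +{c}
  S via S→b: +{b}
  FIRST[S]={b,c}  FIRST[A]={c}
pass 2: (no change)
  FIRST[S]={b,c}  FIRST[A]={c}

FIRST(S) = ["b", "c"]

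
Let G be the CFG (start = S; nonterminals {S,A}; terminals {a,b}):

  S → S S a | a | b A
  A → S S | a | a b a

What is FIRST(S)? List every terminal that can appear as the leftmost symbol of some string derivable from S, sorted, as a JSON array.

FIRST iteration:
round 1:
  A via A→a: +{a}
  S via S→a: +{a}
  S via S→b A: +{b}
  FIRST(S)={a,b}  FIRST(A)={a}
round 2:
  A via A→S S: +{b}
  FIRST(S)={a,b}  FIRST(A)={a,b}
round 3: done
  FIRST(S)={a,b}  FIRST(A)={a,b}

FIRST(S) = ["a", "b"]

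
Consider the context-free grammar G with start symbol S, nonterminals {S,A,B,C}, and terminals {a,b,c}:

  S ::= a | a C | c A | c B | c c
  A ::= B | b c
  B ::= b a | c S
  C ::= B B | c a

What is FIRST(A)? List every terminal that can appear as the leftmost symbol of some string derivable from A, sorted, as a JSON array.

FIRST sets, iterate to fixpoint:
pass 1:
  A via A→b c: +{b}
  B via B→b a: +{b}
  B via B→c S: +{c}
  C via C→B B: +{b,c}
  S via S→a: +{a}
  S via S→c A: +{c}
  FIRST(S)={a,c}  FIRST(A)={b}  FIRST(B)={b,c}  FIRST(C)={b,c}
pass 2:
  A via A→B: +{c}
  FIRST(S)={a,c}  FIRST(A)={b,c}  FIRST(B)={b,c}  FIRST(C)={b,c}
pass 3: (no change)
  FIRST(S)={a,c}  FIRST(A)={b,c}  FIRST(B)={b,c}  FIRST(C)={b,c}

FIRST(A) = ["b", "c"]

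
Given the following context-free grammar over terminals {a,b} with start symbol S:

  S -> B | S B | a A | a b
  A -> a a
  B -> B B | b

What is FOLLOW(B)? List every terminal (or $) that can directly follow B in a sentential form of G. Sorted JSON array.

FIRST sets, iterate to fixpoint:
pass 1:
  A via A→a a: +{a}
  B via B→b: +{b}
  S via S→B: +{b}
  S via S→a A: +{a}
  FIRST[S]={a,b}  FIRST[A]={a}  FIRST[B]={b}
pass 2: done
  FIRST[S]={a,b}  FIRST[A]={a}  FIRST[B]={b}

FOLLOW sets:
FOLLOW(S) := {$}
iter 1:
  B→B B: FOLLOW(B) ⊇ FIRST(B) = {b}; new: +{b}
  S→B: FOLLOW(B) ⊇ FOLLOW(S) ⊇ {$}; new: +{$}
  S→S B: FOLLOW(S) ⊇ FIRST(B) = {b}; new: +{b}
  S→a A: FOLLOW(A) ⊇ FOLLOW(S) ⊇ {$,b}; new: +{$,b}
  FOLLOW(S)={$,b}  FOLLOW(A)={$,b}  FOLLOW(B)={$,b}
iter 2: — fixpoint
  FOLLOW(S)={$,b}  FOLLOW(A)={$,b}  FOLLOW(B)={$,b}

FOLLOW(B) = ["$", "b"]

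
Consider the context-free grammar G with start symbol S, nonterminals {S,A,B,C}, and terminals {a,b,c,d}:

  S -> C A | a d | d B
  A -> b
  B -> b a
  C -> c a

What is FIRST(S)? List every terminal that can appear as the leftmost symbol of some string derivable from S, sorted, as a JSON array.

FIRST iteration:
round 1:
  A via A→b: +{b}
  B via B→b a: +{b}
  C via C→c a: +{c}
  S via S→C A: +{c}
  S via S→a d: +{a}
  S via S→d B: +{d}
  FIRST[S]={a,c,d}  FIRST[A]={b}  FIRST[B]={b}  FIRST[C]={c}
round 2: (no change)
  FIRST[S]={a,c,d}  FIRST[A]={b}  FIRST[B]={b}  FIRST[C]={c}

FIRST(S) = ["a", "c", "d"]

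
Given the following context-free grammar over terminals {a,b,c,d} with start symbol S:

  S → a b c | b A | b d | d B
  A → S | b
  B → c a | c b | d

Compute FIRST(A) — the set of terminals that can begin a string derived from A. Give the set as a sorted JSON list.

FIRST sets, iterate to fixpoint:
[1]
  A via A→b: +{b}
  B via B→c a: +{c}
  B via B→d: +{d}
  S via S→a b c: +{a}
  S via S→b A: +{b}
  S via S→d B: +{d}
  FIRST(S)={a,b,d}  FIRST(A)={b}  FIRST(B)={c,d}
[2]
  A via A→S: +{a,d}
  FIRST(S)={a,b,d}  FIRST(A)={a,b,d}  FIRST(B)={c,d}
[3] (stable)
  FIRST(S)={a,b,d}  FIRST(A)={a,b,d}  FIRST(B)={c,d}

FIRST(A) = ["a", "b", "d"]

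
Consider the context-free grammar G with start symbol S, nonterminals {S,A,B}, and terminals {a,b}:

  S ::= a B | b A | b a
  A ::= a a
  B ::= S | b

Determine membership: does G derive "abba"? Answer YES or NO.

CNF form of G:
  S -> T0 B | T1 A | T1 T0
  A -> T0 T0
  B -> T0 B | T1 A | T1 T0 | b
  T0 -> a
  T1 -> b

CYK fill:
  T[0,0] 'a' = {T0}  orig:{}
  T[1,1] 'b' = {B,T1}  orig:{B}
  T[2,2] 'b' = {B,T1}  orig:{B}
  T[3,3] 'a' = {T0}  orig:{}
  T[0,1] 'ab' = {B,S}
  T[1,2] 'bb' = ∅
  T[2,3] 'ba' = {B,S}
  T[0,2] 'abb' = ∅
  T[1,3] 'bba' = ∅
  T[0,3] 'abba' = ∅

S ∉ T[0,3] ⇒ NO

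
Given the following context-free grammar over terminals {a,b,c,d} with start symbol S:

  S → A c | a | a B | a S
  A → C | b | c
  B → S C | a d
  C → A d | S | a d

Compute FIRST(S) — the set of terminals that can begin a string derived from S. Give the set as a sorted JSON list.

FIRST sets, iterate to fixpoint:
round 1:
  A via A→b: +{b}
  A via A→c: +{c}
  B via B→a d: +{a}
  C via C→A d: +{b,c}
  C via C→a d: +{a}
  S via S→A c: +{b,c}
  S via S→a: +{a}
  S: {a,b,c}  A: {b,c}  B: {a}  C: {a,b,c}
round 2:
  A via A→C: +{a}
  B via B→S C: +{b,c}
  S: {a,b,c}  A: {a,b,c}  B: {a,b,c}  C: {a,b,c}
round 3: (stable)
  S: {a,b,c}  A: {a,b,c}  B: {a,b,c}  C: {a,b,c}

FIRST(S) = ["a", "b", "c"]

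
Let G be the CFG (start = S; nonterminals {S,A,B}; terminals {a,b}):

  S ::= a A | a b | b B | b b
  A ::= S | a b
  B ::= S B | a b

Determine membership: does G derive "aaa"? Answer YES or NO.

Convert to CNF:
  S -> T0 A | T0 T1 | T1 B | T1 T1
  A -> T0 A | T0 T1 | T1 B | T1 T1
  B -> S B | T0 T1
  T0 -> a
  T1 -> b

CYK table (by increasing span):
  cell(0,0) a: {T0}  orig:{}
  cell(1,1) a: {T0}  orig:{}
  cell(2,2) a: {T0}  orig:{}
  cell(0,1) aa: ∅
  cell(1,2) aa: ∅
  cell(0,2) aaa: ∅

S ∉ T[0,2] ⇒ NO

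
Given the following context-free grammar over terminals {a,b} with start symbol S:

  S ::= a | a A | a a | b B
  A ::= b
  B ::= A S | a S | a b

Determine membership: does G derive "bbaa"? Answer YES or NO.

Convert to CNF:
  S -> T0 A | T0 T0 | T1 B | a
  A -> b
  B -> A S | T0 S | T0 T1
  T0 -> a
  T1 -> b

Fill CYK table bottom-up:
  cell(0,0) b: {A,T1}  orig:{A}
  cell(1,1) b: {A,T1}  orig:{A}
  cell(2,2) a: {S,T0}  orig:{S}
  cell(3,3) a: {S,T0}  orig:{S}
  cell(0,1) bb: ∅
  cell(1,2) ba: {B}
  cell(2,3) aa: {B,S}
  cell(0,2) bba: {S}
  cell(1,3) baa: {B,S}
  cell(0,3) bbaa: {B,S}

S ∈ T[0,3] ⇒ YES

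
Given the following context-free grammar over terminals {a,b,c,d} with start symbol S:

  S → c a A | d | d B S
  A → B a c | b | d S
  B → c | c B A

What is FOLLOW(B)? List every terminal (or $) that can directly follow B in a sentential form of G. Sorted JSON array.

FIRST iteration:
iter 1:
  A via A→b: +{b}
  A via A→d S: +{d}
  B via B→c: +{c}
  S via S→c a A: +{c}
  S via S→d: +{d}
  FIRST[S]={c,d}  FIRST[A]={b,d}  FIRST[B]={c}
iter 2:
  A via A→B a c: +{c}
  FIRST[S]={c,d}  FIRST[A]={b,c,d}  FIRST[B]={c}
iter 3: done
  FIRST[S]={c,d}  FIRST[A]={b,c,d}  FIRST[B]={c}

FOLLOW sets:
seed FOLLOW(S) with $
round 1:
  A→B a c: FOLLOW(B) ⊇ FIRST(a) = {a}; new: +{a}
  B→c B A: FOLLOW(B) ⊇ FIRST(A) = {b,c,d}; new: +{b,c,d}
  B→c B A: FOLLOW(A) ⊇ FOLLOW(B) ⊇ {a,b,c,d}; new: +{a,b,c,d}
  S→c a A: FOLLOW(A) ⊇ FOLLOW(S) ⊇ {$}; new: +{$}
  S: {$}  A: {$,a,b,c,d}  B: {a,b,c,d}
round 2:
  A→d S: FOLLOW(S) ⊇ FOLLOW(A) ⊇ {$,a,b,c,d}; new: +{a,b,c,d}
  S: {$,a,b,c,d}  A: {$,a,b,c,d}  B: {a,b,c,d}
round 3: done
  S: {$,a,b,c,d}  A: {$,a,b,c,d}  B: {a,b,c,d}

FOLLOW(B) = ["a", "b", "c", "d"]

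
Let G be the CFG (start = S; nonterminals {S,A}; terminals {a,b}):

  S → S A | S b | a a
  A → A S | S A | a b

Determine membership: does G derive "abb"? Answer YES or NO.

CNF form of G:
  S -> S A | S T1 | T0 T0
  A -> A S | S A | T0 T1
  T0 -> a
  T1 -> b

CYK table (by increasing span):
  [0..0]={T0}  "a"  orig:{}
  [1..1]={T1}  "b"  orig:{}
  [2..2]={T1}  "b"  orig:{}
  [0..1]={A}  "ab"
  [1..2]=∅  "bb"
  [0..2]=∅  "abb"

S ∉ T[0,2] ⇒ NO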